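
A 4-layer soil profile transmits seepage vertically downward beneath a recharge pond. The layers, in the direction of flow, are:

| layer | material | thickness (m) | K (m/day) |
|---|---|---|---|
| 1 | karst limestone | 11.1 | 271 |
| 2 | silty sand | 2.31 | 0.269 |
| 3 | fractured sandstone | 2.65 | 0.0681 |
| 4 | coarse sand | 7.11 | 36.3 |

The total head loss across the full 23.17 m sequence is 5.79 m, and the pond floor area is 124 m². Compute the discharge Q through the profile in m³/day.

15.0

Flow is perpendicular to layering, so the layers act in series and the equivalent K is the thickness-weighted harmonic mean.
Total thickness L = 11.1 + 2.31 + 2.65 + 7.11 = 23.17 m.
Σ(b_i/K_i) = 11.1/271 + 2.31/0.269 + 2.65/0.0681 + 7.11/36.3 = 47.74 d.
K_eq = L / Σ(b_i/K_i) = 23.17 / 47.74 = 0.4854 m/day.
Q = K_eq · A · (Δh/L) = 0.4854 × 124 × (5.79/23.17) = 15.04 m³/day.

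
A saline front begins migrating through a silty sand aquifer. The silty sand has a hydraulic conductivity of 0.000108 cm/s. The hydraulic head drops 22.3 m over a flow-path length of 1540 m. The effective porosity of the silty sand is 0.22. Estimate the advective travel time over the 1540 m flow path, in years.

Convert K: 0.000108 cm/s × 864 = 0.09331 m/day.
Hydraulic gradient i = Δh / L = 22.3 / 1540 = 0.01448.
Darcy flux q = K · i = 0.09331 × 0.01448 = 0.001351 m/day.
Seepage velocity v = q / n_e = 0.001351 / 0.22 = 0.006142 m/day.
Travel time t = L / v = 1540 / 0.006142 = 2.507e+05 days = 686.5 years.

686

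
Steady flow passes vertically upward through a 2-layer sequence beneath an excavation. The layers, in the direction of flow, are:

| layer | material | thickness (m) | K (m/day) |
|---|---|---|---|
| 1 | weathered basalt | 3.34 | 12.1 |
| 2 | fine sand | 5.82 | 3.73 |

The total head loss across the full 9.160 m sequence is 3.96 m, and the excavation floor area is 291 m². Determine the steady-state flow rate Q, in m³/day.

Flow is perpendicular to layering, so the layers act in series and the equivalent K is the thickness-weighted harmonic mean.
Total thickness L = 3.34 + 5.82 = 9.160 m.
Σ(b_i/K_i) = 3.34/12.1 + 5.82/3.73 = 1.836 d.
K_eq = L / Σ(b_i/K_i) = 9.160 / 1.836 = 4.988 m/day.
Q = K_eq · A · (Δh/L) = 4.988 × 291 × (3.96/9.160) = 627.5 m³/day.

628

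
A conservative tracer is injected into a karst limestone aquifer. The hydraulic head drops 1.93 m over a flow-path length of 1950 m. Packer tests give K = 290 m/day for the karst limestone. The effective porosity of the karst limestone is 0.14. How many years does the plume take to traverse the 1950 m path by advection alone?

Hydraulic gradient i = Δh / L = 1.93 / 1950 = 0.0009897.
Darcy flux q = K · i = 290.0 × 0.0009897 = 0.2870 m/day.
Seepage velocity v = q / n_e = 0.2870 / 0.14 = 2.050 m/day.
Travel time t = L / v = 1950 / 2.050 = 951.1 days = 2.604 years.

2.60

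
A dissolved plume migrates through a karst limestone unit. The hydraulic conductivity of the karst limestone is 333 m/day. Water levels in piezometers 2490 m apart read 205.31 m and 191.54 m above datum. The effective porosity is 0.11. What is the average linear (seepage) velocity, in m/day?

Hydraulic gradient i = (205.31 − 191.54) / 2490 = 13.77 / 2490 = 0.005530.
Darcy flux q = K · i = 333.0 × 0.005530 = 1.842 m/day.
Seepage velocity v = q / n_e = 1.842 / 0.11 = 16.74 m/day.

16.7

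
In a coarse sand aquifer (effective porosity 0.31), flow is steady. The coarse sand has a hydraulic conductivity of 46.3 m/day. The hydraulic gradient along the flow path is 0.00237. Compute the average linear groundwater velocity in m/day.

0.354

Hydraulic gradient i = 0.00237.
Darcy flux q = K · i = 46.30 × 0.002370 = 0.1097 m/day.
Seepage velocity v = q / n_e = 0.1097 / 0.31 = 0.3540 m/day.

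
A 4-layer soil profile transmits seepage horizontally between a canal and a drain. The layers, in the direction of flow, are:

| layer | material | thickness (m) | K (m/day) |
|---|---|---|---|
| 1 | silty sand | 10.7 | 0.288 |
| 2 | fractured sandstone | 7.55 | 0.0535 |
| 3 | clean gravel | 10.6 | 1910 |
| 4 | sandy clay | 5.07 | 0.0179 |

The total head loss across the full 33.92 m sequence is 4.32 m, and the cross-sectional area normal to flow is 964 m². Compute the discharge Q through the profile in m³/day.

9.02

Flow is perpendicular to layering, so the layers act in series and the equivalent K is the thickness-weighted harmonic mean.
Total thickness L = 10.7 + 7.55 + 10.6 + 5.07 = 33.92 m.
Σ(b_i/K_i) = 10.7/0.288 + 7.55/0.0535 + 10.6/1910 + 5.07/0.0179 = 461.5 d.
K_eq = L / Σ(b_i/K_i) = 33.92 / 461.5 = 0.07350 m/day.
Q = K_eq · A · (Δh/L) = 0.07350 × 964 × (4.32/33.92) = 9.023 m³/day.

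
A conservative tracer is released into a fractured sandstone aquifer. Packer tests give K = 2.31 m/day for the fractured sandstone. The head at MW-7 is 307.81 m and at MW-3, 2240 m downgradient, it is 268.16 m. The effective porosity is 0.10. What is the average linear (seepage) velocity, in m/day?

Hydraulic gradient i = (307.81 − 268.16) / 2240 = 39.65 / 2240 = 0.01770.
Darcy flux q = K · i = 2.310 × 0.01770 = 0.04089 m/day.
Seepage velocity v = q / n_e = 0.04089 / 0.10 = 0.4089 m/day.

0.409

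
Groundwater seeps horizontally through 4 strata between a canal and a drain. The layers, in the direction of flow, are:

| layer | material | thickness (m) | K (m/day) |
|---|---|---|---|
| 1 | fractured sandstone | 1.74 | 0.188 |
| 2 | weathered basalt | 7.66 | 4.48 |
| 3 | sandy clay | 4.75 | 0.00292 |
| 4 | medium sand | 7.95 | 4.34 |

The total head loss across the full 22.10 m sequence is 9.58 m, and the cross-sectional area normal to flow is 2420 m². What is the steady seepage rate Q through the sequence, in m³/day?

14.1

Flow is perpendicular to layering, so the layers act in series and the equivalent K is the thickness-weighted harmonic mean.
Total thickness L = 1.74 + 7.66 + 4.75 + 7.95 = 22.10 m.
Σ(b_i/K_i) = 1.74/0.188 + 7.66/4.48 + 4.75/0.00292 + 7.95/4.34 = 1640 d.
K_eq = L / Σ(b_i/K_i) = 22.10 / 1640 = 0.01348 m/day.
Q = K_eq · A · (Δh/L) = 0.01348 × 2420 × (9.58/22.10) = 14.14 m³/day.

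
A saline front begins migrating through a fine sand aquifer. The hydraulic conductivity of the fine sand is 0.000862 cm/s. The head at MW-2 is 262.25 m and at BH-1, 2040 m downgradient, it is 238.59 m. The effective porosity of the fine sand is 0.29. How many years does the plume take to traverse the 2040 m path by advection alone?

Convert K: 0.000862 cm/s × 864 = 0.7448 m/day.
Hydraulic gradient i = (262.25 − 238.59) / 2040 = 23.66 / 2040 = 0.01160.
Darcy flux q = K · i = 0.7448 × 0.01160 = 0.008638 m/day.
Seepage velocity v = q / n_e = 0.008638 / 0.29 = 0.02979 m/day.
Travel time t = L / v = 2040 / 0.02979 = 68489 days = 187.5 years.

188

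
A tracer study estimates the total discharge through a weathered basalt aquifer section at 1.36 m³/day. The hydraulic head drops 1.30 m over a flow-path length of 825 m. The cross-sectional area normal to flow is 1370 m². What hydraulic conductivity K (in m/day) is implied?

0.630

Hydraulic gradient i = Δh / L = 1.30 / 825 = 0.001576.
From Q = K·A·i, K = Q / (A·i) = 1.36 / (1370 × 0.001576) = 0.6300 m/day.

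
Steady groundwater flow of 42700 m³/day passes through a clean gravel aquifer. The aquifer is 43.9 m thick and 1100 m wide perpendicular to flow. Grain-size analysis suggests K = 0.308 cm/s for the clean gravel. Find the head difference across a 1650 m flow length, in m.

5.48

Convert K: 0.308 cm/s × 864 = 266.1 m/day.
Cross-sectional area A = 1100 × 43.9 = 48290 m².
From Q = K·A·i, i = Q / (K·A) = 42700 / (266.1 × 48290) = 0.003323.
Head loss Δh = i · L = 0.003323 × 1650 = 5.483 m.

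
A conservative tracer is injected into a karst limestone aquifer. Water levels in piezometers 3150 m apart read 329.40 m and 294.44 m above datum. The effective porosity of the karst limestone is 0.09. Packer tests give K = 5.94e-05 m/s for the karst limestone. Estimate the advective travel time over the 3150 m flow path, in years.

Convert K: 5.94e-05 m/s × 86400 = 5.132 m/day.
Hydraulic gradient i = (329.40 − 294.44) / 3150 = 34.96 / 3150 = 0.01110.
Darcy flux q = K · i = 5.132 × 0.01110 = 0.05696 m/day.
Seepage velocity v = q / n_e = 0.05696 / 0.09 = 0.6329 m/day.
Travel time t = L / v = 3150 / 0.6329 = 4977 days = 13.63 years.

13.6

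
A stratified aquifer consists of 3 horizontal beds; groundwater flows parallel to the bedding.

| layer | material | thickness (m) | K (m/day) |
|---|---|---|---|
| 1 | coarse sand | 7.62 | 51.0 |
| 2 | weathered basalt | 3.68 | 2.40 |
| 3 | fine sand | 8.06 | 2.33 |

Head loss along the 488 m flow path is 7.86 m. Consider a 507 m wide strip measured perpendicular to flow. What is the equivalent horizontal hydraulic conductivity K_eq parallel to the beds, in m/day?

Flow is parallel to layering, so each bed carries its own Darcy discharge and the transmissivities add.
Σ(K_i·b_i) = 51.0×7.62 + 2.40×3.68 + 2.33×8.06 = 416.2 m²/day.
Total thickness b = 19.36 m, so K_eq = Σ(K_i·b_i)/b = 21.50 m/day.

21.5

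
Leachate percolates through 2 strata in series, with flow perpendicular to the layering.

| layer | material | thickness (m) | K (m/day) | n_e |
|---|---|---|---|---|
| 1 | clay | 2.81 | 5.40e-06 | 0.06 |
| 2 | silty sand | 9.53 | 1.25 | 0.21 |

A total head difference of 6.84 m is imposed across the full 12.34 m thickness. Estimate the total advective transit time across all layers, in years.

With flow normal to the layers, continuity requires the same specific discharge q through every layer.
Σ(b_i/K_i) = 2.81/5.40e-06 + 9.53/1.25 = 5.204e+05 d.
q = Δh / Σ(b_i/K_i) = 6.84 / 5.204e+05 = 1.314e-05 m/day.
In each layer the seepage velocity is v_i = q/n_i, so the layer transit time is t_i = b_i·n_i / q:
  layer 1 (clay): t_1 = 2.81 × 0.06 / 1.314e-05 = 12827 d
  layer 2 (silty sand): t_2 = 9.53 × 0.21 / 1.314e-05 = 1.523e+05 d
Total t = Σ t_i = 1.651e+05 days = 452.0 years.

452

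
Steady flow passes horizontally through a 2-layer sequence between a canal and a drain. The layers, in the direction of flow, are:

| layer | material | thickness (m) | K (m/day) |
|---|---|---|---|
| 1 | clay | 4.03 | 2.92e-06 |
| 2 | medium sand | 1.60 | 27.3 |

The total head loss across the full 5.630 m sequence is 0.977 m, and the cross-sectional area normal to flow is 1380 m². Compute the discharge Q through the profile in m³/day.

Flow is perpendicular to layering, so the layers act in series and the equivalent K is the thickness-weighted harmonic mean.
Total thickness L = 4.03 + 1.60 = 5.630 m.
Σ(b_i/K_i) = 4.03/2.92e-06 + 1.60/27.3 = 1.380e+06 d.
K_eq = L / Σ(b_i/K_i) = 5.630 / 1.380e+06 = 4.079e-06 m/day.
Q = K_eq · A · (Δh/L) = 4.079e-06 × 1380 × (0.977/5.630) = 0.0009769 m³/day.

0.000977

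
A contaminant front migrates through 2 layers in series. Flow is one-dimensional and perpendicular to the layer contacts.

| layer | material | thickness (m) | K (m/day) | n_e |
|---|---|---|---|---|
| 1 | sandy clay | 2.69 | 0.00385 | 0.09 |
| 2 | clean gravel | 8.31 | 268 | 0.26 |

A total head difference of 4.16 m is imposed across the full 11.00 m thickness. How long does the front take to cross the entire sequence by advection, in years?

With flow normal to the layers, continuity requires the same specific discharge q through every layer.
Σ(b_i/K_i) = 2.69/0.00385 + 8.31/268 = 698.7 d.
q = Δh / Σ(b_i/K_i) = 4.16 / 698.7 = 0.005954 m/day.
In each layer the seepage velocity is v_i = q/n_i, so the layer transit time is t_i = b_i·n_i / q:
  layer 1 (sandy clay): t_1 = 2.69 × 0.09 / 0.005954 = 40.66 d
  layer 2 (clean gravel): t_2 = 8.31 × 0.26 / 0.005954 = 362.9 d
Total t = Σ t_i = 403.6 days = 1.105 years.

1.10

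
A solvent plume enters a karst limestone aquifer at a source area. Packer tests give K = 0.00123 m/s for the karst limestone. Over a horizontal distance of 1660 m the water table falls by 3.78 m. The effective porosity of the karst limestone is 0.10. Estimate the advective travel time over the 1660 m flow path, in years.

Convert K: 0.00123 m/s × 86400 = 106.3 m/day.
Hydraulic gradient i = Δh / L = 3.78 / 1660 = 0.002277.
Darcy flux q = K · i = 106.3 × 0.002277 = 0.2420 m/day.
Seepage velocity v = q / n_e = 0.2420 / 0.10 = 2.420 m/day.
Travel time t = L / v = 1660 / 2.420 = 686.0 days = 1.878 years.

1.88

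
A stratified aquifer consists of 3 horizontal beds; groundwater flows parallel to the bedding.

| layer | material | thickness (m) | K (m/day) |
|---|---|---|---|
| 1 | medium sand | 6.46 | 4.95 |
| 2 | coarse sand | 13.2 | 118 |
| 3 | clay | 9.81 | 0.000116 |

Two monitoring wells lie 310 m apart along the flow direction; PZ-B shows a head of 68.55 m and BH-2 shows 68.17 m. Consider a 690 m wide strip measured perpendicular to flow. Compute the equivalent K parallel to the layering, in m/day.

53.9

Flow is parallel to layering, so each bed carries its own Darcy discharge and the transmissivities add.
Σ(K_i·b_i) = 4.95×6.46 + 118×13.2 + 0.000116×9.81 = 1590 m²/day.
Total thickness b = 29.47 m, so K_eq = Σ(K_i·b_i)/b = 53.94 m/day.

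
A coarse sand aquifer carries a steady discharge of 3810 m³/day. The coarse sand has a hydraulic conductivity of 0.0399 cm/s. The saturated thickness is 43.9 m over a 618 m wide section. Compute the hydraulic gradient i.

Convert K: 0.0399 cm/s × 864 = 34.47 m/day.
Cross-sectional area A = 618 × 43.9 = 27130 m².
From Q = K·A·i, i = Q / (K·A) = 3810 / (34.47 × 27130) = 0.004074.

0.00407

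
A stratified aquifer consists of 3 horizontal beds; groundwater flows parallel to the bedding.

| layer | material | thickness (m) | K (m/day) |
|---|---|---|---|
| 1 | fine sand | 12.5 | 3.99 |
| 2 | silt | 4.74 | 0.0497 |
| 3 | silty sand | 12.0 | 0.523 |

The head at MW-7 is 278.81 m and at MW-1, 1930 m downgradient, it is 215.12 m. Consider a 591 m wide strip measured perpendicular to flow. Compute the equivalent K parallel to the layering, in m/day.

1.93

Flow is parallel to layering, so each bed carries its own Darcy discharge and the transmissivities add.
Σ(K_i·b_i) = 3.99×12.5 + 0.0497×4.74 + 0.523×12.0 = 56.39 m²/day.
Total thickness b = 29.24 m, so K_eq = Σ(K_i·b_i)/b = 1.928 m/day.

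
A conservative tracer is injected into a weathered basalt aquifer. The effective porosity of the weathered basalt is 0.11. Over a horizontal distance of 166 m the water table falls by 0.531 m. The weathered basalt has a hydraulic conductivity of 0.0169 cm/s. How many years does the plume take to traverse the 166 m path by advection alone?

Convert K: 0.0169 cm/s × 864 = 14.60 m/day.
Hydraulic gradient i = Δh / L = 0.531 / 166 = 0.003199.
Darcy flux q = K · i = 14.60 × 0.003199 = 0.04671 m/day.
Seepage velocity v = q / n_e = 0.04671 / 0.11 = 0.4246 m/day.
Travel time t = L / v = 166 / 0.4246 = 390.9 days = 1.070 years.

1.07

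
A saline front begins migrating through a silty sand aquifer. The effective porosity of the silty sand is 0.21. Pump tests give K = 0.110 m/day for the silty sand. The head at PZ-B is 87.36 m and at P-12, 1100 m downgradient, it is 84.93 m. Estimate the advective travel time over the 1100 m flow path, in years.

Hydraulic gradient i = (87.36 − 84.93) / 1100 = 2.43 / 1100 = 0.002209.
Darcy flux q = K · i = 0.1100 × 0.002209 = 0.0002430 m/day.
Seepage velocity v = q / n_e = 0.0002430 / 0.21 = 0.001157 m/day.
Travel time t = L / v = 1100 / 0.001157 = 9.506e+05 days = 2603 years.

2600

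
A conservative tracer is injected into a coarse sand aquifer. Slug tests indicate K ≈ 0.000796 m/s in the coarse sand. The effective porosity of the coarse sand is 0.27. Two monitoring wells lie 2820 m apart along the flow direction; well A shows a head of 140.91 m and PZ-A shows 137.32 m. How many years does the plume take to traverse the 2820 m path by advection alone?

Convert K: 0.000796 m/s × 86400 = 68.77 m/day.
Hydraulic gradient i = (140.91 − 137.32) / 2820 = 3.59 / 2820 = 0.001273.
Darcy flux q = K · i = 68.77 × 0.001273 = 0.08755 m/day.
Seepage velocity v = q / n_e = 0.08755 / 0.27 = 0.3243 m/day.
Travel time t = L / v = 2820 / 0.3243 = 8696 days = 23.81 years.

23.8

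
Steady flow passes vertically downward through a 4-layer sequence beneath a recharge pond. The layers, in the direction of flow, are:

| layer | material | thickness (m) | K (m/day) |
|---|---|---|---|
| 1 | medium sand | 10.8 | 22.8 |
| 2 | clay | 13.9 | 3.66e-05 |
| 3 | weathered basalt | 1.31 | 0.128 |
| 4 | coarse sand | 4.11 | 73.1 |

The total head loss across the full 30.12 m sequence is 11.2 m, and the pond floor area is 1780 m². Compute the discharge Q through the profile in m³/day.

Flow is perpendicular to layering, so the layers act in series and the equivalent K is the thickness-weighted harmonic mean.
Total thickness L = 10.8 + 13.9 + 1.31 + 4.11 = 30.12 m.
Σ(b_i/K_i) = 10.8/22.8 + 13.9/3.66e-05 + 1.31/0.128 + 4.11/73.1 = 3.798e+05 d.
K_eq = L / Σ(b_i/K_i) = 30.12 / 3.798e+05 = 7.931e-05 m/day.
Q = K_eq · A · (Δh/L) = 7.931e-05 × 1780 × (11.2/30.12) = 0.05249 m³/day.

0.0525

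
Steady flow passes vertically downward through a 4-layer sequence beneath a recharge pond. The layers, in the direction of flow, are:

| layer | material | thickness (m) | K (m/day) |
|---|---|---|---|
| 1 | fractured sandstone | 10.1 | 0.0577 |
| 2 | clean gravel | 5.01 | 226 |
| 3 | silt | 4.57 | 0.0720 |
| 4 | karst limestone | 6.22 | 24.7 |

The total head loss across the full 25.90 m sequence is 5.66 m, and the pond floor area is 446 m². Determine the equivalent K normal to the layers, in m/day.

Flow is perpendicular to layering, so the layers act in series and the equivalent K is the thickness-weighted harmonic mean.
Total thickness L = 10.1 + 5.01 + 4.57 + 6.22 = 25.90 m.
Σ(b_i/K_i) = 10.1/0.0577 + 5.01/226 + 4.57/0.0720 + 6.22/24.7 = 238.8 d.
K_eq = L / Σ(b_i/K_i) = 25.90 / 238.8 = 0.1085 m/day.

0.108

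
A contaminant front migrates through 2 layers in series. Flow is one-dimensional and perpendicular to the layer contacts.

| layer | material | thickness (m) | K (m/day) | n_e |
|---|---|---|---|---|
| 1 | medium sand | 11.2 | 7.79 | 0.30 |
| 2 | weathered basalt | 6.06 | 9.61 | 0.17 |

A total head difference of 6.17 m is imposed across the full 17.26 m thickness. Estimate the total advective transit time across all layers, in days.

With flow normal to the layers, continuity requires the same specific discharge q through every layer.
Σ(b_i/K_i) = 11.2/7.79 + 6.06/9.61 = 2.068 d.
q = Δh / Σ(b_i/K_i) = 6.17 / 2.068 = 2.983 m/day.
In each layer the seepage velocity is v_i = q/n_i, so the layer transit time is t_i = b_i·n_i / q:
  layer 1 (medium sand): t_1 = 11.2 × 0.30 / 2.983 = 1.126 d
  layer 2 (weathered basalt): t_2 = 6.06 × 0.17 / 2.983 = 0.3453 d
Total t = Σ t_i = 1.472 days.

1.47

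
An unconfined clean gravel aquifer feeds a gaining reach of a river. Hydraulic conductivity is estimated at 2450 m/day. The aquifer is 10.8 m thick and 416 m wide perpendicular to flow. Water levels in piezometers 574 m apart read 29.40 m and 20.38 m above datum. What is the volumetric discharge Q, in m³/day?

173000

Cross-sectional area A = 416 × 10.8 = 4493 m².
Hydraulic gradient i = (29.40 − 20.38) / 574 = 9.02 / 574 = 0.01571.
Darcy's law: Q = K · A · i = 2450 × 4493 × 0.01571 = 1.730e+05 m³/day.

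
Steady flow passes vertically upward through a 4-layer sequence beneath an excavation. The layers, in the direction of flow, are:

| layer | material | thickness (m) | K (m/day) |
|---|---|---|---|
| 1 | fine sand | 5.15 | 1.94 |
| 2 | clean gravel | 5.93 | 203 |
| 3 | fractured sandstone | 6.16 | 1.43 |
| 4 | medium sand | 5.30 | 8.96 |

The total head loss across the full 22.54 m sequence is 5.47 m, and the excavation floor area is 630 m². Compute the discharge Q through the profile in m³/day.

454

Flow is perpendicular to layering, so the layers act in series and the equivalent K is the thickness-weighted harmonic mean.
Total thickness L = 5.15 + 5.93 + 6.16 + 5.30 = 22.54 m.
Σ(b_i/K_i) = 5.15/1.94 + 5.93/203 + 6.16/1.43 + 5.30/8.96 = 7.583 d.
K_eq = L / Σ(b_i/K_i) = 22.54 / 7.583 = 2.972 m/day.
Q = K_eq · A · (Δh/L) = 2.972 × 630 × (5.47/22.54) = 454.4 m³/day.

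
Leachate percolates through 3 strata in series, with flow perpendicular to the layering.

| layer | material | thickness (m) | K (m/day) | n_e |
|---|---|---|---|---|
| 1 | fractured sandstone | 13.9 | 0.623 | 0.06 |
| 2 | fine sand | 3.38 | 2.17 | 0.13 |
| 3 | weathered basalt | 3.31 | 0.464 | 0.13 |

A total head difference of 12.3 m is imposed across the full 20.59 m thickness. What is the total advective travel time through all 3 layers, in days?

4.29

With flow normal to the layers, continuity requires the same specific discharge q through every layer.
Σ(b_i/K_i) = 13.9/0.623 + 3.38/2.17 + 3.31/0.464 = 31.00 d.
q = Δh / Σ(b_i/K_i) = 12.3 / 31.00 = 0.3967 m/day.
In each layer the seepage velocity is v_i = q/n_i, so the layer transit time is t_i = b_i·n_i / q:
  layer 1 (fractured sandstone): t_1 = 13.9 × 0.06 / 0.3967 = 2.102 d
  layer 2 (fine sand): t_2 = 3.38 × 0.13 / 0.3967 = 1.108 d
  layer 3 (weathered basalt): t_3 = 3.31 × 0.13 / 0.3967 = 1.085 d
Total t = Σ t_i = 4.294 days.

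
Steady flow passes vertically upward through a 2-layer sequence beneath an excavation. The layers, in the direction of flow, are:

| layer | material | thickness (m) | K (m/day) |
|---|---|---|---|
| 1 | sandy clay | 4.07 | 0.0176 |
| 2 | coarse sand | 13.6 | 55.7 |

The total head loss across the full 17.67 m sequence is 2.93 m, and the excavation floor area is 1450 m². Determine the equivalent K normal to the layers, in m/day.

Flow is perpendicular to layering, so the layers act in series and the equivalent K is the thickness-weighted harmonic mean.
Total thickness L = 4.07 + 13.6 = 17.67 m.
Σ(b_i/K_i) = 4.07/0.0176 + 13.6/55.7 = 231.5 d.
K_eq = L / Σ(b_i/K_i) = 17.67 / 231.5 = 0.07633 m/day.

0.0763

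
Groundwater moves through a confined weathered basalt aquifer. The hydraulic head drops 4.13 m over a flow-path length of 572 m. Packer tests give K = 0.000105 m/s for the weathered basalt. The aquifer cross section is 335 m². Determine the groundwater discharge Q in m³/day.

21.9

Convert K: 0.000105 m/s × 86400 = 9.072 m/day.
Hydraulic gradient i = Δh / L = 4.13 / 572 = 0.007220.
Darcy's law: Q = K · A · i = 9.072 × 335.0 × 0.007220 = 21.94 m³/day.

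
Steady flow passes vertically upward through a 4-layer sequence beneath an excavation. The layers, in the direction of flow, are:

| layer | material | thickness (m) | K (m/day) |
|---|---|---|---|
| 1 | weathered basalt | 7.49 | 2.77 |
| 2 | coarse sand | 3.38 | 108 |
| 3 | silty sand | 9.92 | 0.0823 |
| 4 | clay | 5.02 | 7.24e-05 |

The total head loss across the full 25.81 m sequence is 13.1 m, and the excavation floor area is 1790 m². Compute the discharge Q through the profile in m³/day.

Flow is perpendicular to layering, so the layers act in series and the equivalent K is the thickness-weighted harmonic mean.
Total thickness L = 7.49 + 3.38 + 9.92 + 5.02 = 25.81 m.
Σ(b_i/K_i) = 7.49/2.77 + 3.38/108 + 9.92/0.0823 + 5.02/7.24e-05 = 69460 d.
K_eq = L / Σ(b_i/K_i) = 25.81 / 69460 = 0.0003716 m/day.
Q = K_eq · A · (Δh/L) = 0.0003716 × 1790 × (13.1/25.81) = 0.3376 m³/day.

0.338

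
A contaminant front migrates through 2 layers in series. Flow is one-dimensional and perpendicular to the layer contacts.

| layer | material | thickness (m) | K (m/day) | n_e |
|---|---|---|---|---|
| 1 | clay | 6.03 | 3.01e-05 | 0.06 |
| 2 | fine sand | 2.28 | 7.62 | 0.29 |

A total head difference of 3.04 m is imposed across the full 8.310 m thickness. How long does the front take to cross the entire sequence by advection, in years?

185

With flow normal to the layers, continuity requires the same specific discharge q through every layer.
Σ(b_i/K_i) = 6.03/3.01e-05 + 2.28/7.62 = 2.003e+05 d.
q = Δh / Σ(b_i/K_i) = 3.04 / 2.003e+05 = 1.517e-05 m/day.
In each layer the seepage velocity is v_i = q/n_i, so the layer transit time is t_i = b_i·n_i / q:
  layer 1 (clay): t_1 = 6.03 × 0.06 / 1.517e-05 = 23842 d
  layer 2 (fine sand): t_2 = 2.28 × 0.29 / 1.517e-05 = 43572 d
Total t = Σ t_i = 67415 days = 184.6 years.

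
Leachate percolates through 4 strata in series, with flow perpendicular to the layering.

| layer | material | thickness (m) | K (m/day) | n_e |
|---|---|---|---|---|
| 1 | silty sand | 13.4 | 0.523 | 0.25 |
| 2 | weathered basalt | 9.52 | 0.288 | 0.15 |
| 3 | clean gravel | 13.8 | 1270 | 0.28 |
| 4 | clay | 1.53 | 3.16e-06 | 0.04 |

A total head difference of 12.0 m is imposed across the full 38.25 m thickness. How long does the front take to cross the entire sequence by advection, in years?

962

With flow normal to the layers, continuity requires the same specific discharge q through every layer.
Σ(b_i/K_i) = 13.4/0.523 + 9.52/0.288 + 13.8/1270 + 1.53/3.16e-06 = 4.842e+05 d.
q = Δh / Σ(b_i/K_i) = 12.0 / 4.842e+05 = 2.478e-05 m/day.
In each layer the seepage velocity is v_i = q/n_i, so the layer transit time is t_i = b_i·n_i / q:
  layer 1 (silty sand): t_1 = 13.4 × 0.25 / 2.478e-05 = 1.352e+05 d
  layer 2 (weathered basalt): t_2 = 9.52 × 0.15 / 2.478e-05 = 57624 d
  layer 3 (clean gravel): t_3 = 13.8 × 0.28 / 2.478e-05 = 1.559e+05 d
  layer 4 (clay): t_4 = 1.53 × 0.04 / 2.478e-05 = 2470 d
Total t = Σ t_i = 3.512e+05 days = 961.5 years.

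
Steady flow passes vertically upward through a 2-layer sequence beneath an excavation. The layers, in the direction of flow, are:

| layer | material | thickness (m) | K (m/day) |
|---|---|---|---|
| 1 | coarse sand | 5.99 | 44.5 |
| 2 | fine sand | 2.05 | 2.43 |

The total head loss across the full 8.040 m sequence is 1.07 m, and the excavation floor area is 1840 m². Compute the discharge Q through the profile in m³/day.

Flow is perpendicular to layering, so the layers act in series and the equivalent K is the thickness-weighted harmonic mean.
Total thickness L = 5.99 + 2.05 = 8.040 m.
Σ(b_i/K_i) = 5.99/44.5 + 2.05/2.43 = 0.9782 d.
K_eq = L / Σ(b_i/K_i) = 8.040 / 0.9782 = 8.219 m/day.
Q = K_eq · A · (Δh/L) = 8.219 × 1840 × (1.07/8.040) = 2013 m³/day.

2010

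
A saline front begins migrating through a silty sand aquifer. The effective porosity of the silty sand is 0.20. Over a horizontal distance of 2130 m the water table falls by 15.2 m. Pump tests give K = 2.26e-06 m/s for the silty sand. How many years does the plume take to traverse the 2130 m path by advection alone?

837

Convert K: 2.26e-06 m/s × 86400 = 0.1953 m/day.
Hydraulic gradient i = Δh / L = 15.2 / 2130 = 0.007136.
Darcy flux q = K · i = 0.1953 × 0.007136 = 0.001393 m/day.
Seepage velocity v = q / n_e = 0.001393 / 0.20 = 0.006967 m/day.
Travel time t = L / v = 2130 / 0.006967 = 3.057e+05 days = 837.0 years.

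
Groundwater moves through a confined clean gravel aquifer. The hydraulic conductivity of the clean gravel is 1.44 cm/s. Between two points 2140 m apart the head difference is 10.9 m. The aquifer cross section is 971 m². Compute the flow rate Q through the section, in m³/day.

6150

Convert K: 1.44 cm/s × 864 = 1244 m/day.
Hydraulic gradient i = Δh / L = 10.9 / 2140 = 0.005093.
Darcy's law: Q = K · A · i = 1244 × 971.0 × 0.005093 = 6153 m³/day.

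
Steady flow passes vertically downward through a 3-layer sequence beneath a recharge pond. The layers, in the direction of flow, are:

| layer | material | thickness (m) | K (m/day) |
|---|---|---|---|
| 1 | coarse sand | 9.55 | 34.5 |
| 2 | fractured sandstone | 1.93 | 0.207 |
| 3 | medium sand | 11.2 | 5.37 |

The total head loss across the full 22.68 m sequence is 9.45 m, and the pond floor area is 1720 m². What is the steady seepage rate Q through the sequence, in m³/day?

1390

Flow is perpendicular to layering, so the layers act in series and the equivalent K is the thickness-weighted harmonic mean.
Total thickness L = 9.55 + 1.93 + 11.2 = 22.68 m.
Σ(b_i/K_i) = 9.55/34.5 + 1.93/0.207 + 11.2/5.37 = 11.69 d.
K_eq = L / Σ(b_i/K_i) = 22.68 / 11.69 = 1.941 m/day.
Q = K_eq · A · (Δh/L) = 1.941 × 1720 × (9.45/22.68) = 1391 m³/day.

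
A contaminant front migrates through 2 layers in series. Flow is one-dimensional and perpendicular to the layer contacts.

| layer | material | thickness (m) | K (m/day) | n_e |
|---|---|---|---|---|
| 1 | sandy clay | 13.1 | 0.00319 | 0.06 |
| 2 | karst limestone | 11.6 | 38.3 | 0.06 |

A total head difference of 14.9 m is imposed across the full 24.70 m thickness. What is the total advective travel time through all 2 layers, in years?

With flow normal to the layers, continuity requires the same specific discharge q through every layer.
Σ(b_i/K_i) = 13.1/0.00319 + 11.6/38.3 = 4107 d.
q = Δh / Σ(b_i/K_i) = 14.9 / 4107 = 0.003628 m/day.
In each layer the seepage velocity is v_i = q/n_i, so the layer transit time is t_i = b_i·n_i / q:
  layer 1 (sandy clay): t_1 = 13.1 × 0.06 / 0.003628 = 216.6 d
  layer 2 (karst limestone): t_2 = 11.6 × 0.06 / 0.003628 = 191.8 d
Total t = Σ t_i = 408.5 days = 1.118 years.

1.12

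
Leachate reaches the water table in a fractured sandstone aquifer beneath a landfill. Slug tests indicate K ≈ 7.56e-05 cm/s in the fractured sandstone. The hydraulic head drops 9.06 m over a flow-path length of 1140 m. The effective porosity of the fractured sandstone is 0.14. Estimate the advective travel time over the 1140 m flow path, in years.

Convert K: 7.56e-05 cm/s × 864 = 0.06532 m/day.
Hydraulic gradient i = Δh / L = 9.06 / 1140 = 0.007947.
Darcy flux q = K · i = 0.06532 × 0.007947 = 0.0005191 m/day.
Seepage velocity v = q / n_e = 0.0005191 / 0.14 = 0.003708 m/day.
Travel time t = L / v = 1140 / 0.003708 = 3.074e+05 days = 841.8 years.

842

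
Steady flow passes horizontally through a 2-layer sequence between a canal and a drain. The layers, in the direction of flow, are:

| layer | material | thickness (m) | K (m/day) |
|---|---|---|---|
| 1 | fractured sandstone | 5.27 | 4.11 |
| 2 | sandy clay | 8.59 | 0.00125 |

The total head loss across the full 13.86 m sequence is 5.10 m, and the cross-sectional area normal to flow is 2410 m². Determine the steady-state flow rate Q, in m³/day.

Flow is perpendicular to layering, so the layers act in series and the equivalent K is the thickness-weighted harmonic mean.
Total thickness L = 5.27 + 8.59 = 13.86 m.
Σ(b_i/K_i) = 5.27/4.11 + 8.59/0.00125 = 6873 d.
K_eq = L / Σ(b_i/K_i) = 13.86 / 6873 = 0.002017 m/day.
Q = K_eq · A · (Δh/L) = 0.002017 × 2410 × (5.10/13.86) = 1.788 m³/day.

1.79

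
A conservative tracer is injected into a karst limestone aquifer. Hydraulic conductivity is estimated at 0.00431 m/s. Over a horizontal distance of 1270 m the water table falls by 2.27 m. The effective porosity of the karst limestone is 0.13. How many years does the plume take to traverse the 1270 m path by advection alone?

Convert K: 0.00431 m/s × 86400 = 372.4 m/day.
Hydraulic gradient i = Δh / L = 2.27 / 1270 = 0.001787.
Darcy flux q = K · i = 372.4 × 0.001787 = 0.6656 m/day.
Seepage velocity v = q / n_e = 0.6656 / 0.13 = 5.120 m/day.
Travel time t = L / v = 1270 / 5.120 = 248.0 days = 0.6791 years.

0.679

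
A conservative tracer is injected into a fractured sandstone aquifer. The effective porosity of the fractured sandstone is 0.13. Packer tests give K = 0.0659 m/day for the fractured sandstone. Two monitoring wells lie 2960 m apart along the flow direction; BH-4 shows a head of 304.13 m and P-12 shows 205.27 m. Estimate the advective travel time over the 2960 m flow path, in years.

479

Hydraulic gradient i = (304.13 − 205.27) / 2960 = 98.86 / 2960 = 0.03340.
Darcy flux q = K · i = 0.06590 × 0.03340 = 0.002201 m/day.
Seepage velocity v = q / n_e = 0.002201 / 0.13 = 0.01693 m/day.
Travel time t = L / v = 2960 / 0.01693 = 1.748e+05 days = 478.7 years.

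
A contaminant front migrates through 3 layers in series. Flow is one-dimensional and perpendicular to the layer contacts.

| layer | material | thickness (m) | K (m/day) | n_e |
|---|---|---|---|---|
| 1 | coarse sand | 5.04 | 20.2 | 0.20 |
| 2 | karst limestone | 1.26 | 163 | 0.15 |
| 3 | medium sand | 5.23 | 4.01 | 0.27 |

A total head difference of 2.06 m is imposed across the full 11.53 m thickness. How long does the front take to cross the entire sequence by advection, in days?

1.98

With flow normal to the layers, continuity requires the same specific discharge q through every layer.
Σ(b_i/K_i) = 5.04/20.2 + 1.26/163 + 5.23/4.01 = 1.561 d.
q = Δh / Σ(b_i/K_i) = 2.06 / 1.561 = 1.319 m/day.
In each layer the seepage velocity is v_i = q/n_i, so the layer transit time is t_i = b_i·n_i / q:
  layer 1 (coarse sand): t_1 = 5.04 × 0.20 / 1.319 = 0.7641 d
  layer 2 (karst limestone): t_2 = 1.26 × 0.15 / 1.319 = 0.1433 d
  layer 3 (medium sand): t_3 = 5.23 × 0.27 / 1.319 = 1.070 d
Total t = Σ t_i = 1.978 days.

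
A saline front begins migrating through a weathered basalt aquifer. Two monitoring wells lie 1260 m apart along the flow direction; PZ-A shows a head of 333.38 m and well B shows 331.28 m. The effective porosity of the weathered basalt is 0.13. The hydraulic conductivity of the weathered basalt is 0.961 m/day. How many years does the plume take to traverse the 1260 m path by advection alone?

280

Hydraulic gradient i = (333.38 − 331.28) / 1260 = 2.1 / 1260 = 0.001667.
Darcy flux q = K · i = 0.9610 × 0.001667 = 0.001602 m/day.
Seepage velocity v = q / n_e = 0.001602 / 0.13 = 0.01232 m/day.
Travel time t = L / v = 1260 / 0.01232 = 1.023e+05 days = 280.0 years.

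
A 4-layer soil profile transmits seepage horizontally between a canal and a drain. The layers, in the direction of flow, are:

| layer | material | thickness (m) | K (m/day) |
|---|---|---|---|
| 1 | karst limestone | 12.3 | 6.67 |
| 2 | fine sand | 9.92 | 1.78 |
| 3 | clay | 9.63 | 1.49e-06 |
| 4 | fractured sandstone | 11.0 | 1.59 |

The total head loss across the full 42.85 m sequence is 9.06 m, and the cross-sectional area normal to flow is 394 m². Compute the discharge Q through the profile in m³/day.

0.000552

Flow is perpendicular to layering, so the layers act in series and the equivalent K is the thickness-weighted harmonic mean.
Total thickness L = 12.3 + 9.92 + 9.63 + 11.0 = 42.85 m.
Σ(b_i/K_i) = 12.3/6.67 + 9.92/1.78 + 9.63/1.49e-06 + 11.0/1.59 = 6.463e+06 d.
K_eq = L / Σ(b_i/K_i) = 42.85 / 6.463e+06 = 6.630e-06 m/day.
Q = K_eq · A · (Δh/L) = 6.630e-06 × 394 × (9.06/42.85) = 0.0005523 m³/day.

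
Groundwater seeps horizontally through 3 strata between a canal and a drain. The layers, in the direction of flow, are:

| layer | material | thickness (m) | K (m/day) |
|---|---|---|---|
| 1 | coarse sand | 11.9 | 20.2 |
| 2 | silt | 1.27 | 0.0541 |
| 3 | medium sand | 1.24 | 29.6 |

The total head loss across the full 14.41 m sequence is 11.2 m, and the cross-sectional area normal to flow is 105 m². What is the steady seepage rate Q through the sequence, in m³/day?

48.8

Flow is perpendicular to layering, so the layers act in series and the equivalent K is the thickness-weighted harmonic mean.
Total thickness L = 11.9 + 1.27 + 1.24 = 14.41 m.
Σ(b_i/K_i) = 11.9/20.2 + 1.27/0.0541 + 1.24/29.6 = 24.11 d.
K_eq = L / Σ(b_i/K_i) = 14.41 / 24.11 = 0.5978 m/day.
Q = K_eq · A · (Δh/L) = 0.5978 × 105 × (11.2/14.41) = 48.78 m³/day.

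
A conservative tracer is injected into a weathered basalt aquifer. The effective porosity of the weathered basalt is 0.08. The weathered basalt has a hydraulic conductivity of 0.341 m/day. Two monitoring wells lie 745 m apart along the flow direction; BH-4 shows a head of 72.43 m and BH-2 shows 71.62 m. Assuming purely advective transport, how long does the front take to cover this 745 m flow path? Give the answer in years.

440

Hydraulic gradient i = (72.43 − 71.62) / 745 = 0.81 / 745 = 0.001087.
Darcy flux q = K · i = 0.3410 × 0.001087 = 0.0003708 m/day.
Seepage velocity v = q / n_e = 0.0003708 / 0.08 = 0.004634 m/day.
Travel time t = L / v = 745 / 0.004634 = 1.608e+05 days = 440.1 years.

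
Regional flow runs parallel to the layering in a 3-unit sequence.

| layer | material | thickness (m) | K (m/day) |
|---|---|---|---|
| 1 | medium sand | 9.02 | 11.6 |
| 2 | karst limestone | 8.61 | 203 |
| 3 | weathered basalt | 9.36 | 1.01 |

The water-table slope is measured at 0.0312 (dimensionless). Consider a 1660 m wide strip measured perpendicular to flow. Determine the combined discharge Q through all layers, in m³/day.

96400

Flow is parallel to layering, so each bed carries its own Darcy discharge and the transmissivities add.
Σ(K_i·b_i) = 11.6×9.02 + 203×8.61 + 1.01×9.36 = 1862 m²/day.
Hydraulic gradient i = 0.0312.
Q = Σ(K_i·b_i) · W · i = 1862 × 1660 × 0.03120 = 96432 m³/day.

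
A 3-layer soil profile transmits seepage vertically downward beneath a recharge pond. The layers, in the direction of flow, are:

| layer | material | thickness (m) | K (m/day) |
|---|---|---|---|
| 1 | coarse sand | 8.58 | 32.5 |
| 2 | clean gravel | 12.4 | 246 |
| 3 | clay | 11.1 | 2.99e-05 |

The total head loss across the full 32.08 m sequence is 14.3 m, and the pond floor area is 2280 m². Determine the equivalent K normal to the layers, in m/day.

8.64e-05

Flow is perpendicular to layering, so the layers act in series and the equivalent K is the thickness-weighted harmonic mean.
Total thickness L = 8.58 + 12.4 + 11.1 = 32.08 m.
Σ(b_i/K_i) = 8.58/32.5 + 12.4/246 + 11.1/2.99e-05 = 3.712e+05 d.
K_eq = L / Σ(b_i/K_i) = 32.08 / 3.712e+05 = 8.641e-05 m/day.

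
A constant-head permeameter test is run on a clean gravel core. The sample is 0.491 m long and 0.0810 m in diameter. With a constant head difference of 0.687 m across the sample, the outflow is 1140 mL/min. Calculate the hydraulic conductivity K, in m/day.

228

Cross-sectional area A = π·(d/2)² = π × (0.0810/2)² = 0.005153 m².
Convert discharge: 1140 mL/min = 1.900e-05 m³/s.
Darcy's law rearranged: K = Q·L / (A·Δh) = 1.900e-05 × 0.491 / (0.005153 × 0.687) = 0.002635 m/s = 227.7 m/day.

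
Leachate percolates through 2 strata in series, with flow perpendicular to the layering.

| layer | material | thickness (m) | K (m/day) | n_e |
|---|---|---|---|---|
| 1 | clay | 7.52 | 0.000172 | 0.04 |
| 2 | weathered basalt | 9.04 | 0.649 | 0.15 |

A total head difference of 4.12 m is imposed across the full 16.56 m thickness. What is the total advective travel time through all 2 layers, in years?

48.2

With flow normal to the layers, continuity requires the same specific discharge q through every layer.
Σ(b_i/K_i) = 7.52/0.000172 + 9.04/0.649 = 43735 d.
q = Δh / Σ(b_i/K_i) = 4.12 / 43735 = 9.420e-05 m/day.
In each layer the seepage velocity is v_i = q/n_i, so the layer transit time is t_i = b_i·n_i / q:
  layer 1 (clay): t_1 = 7.52 × 0.04 / 9.420e-05 = 3193 d
  layer 2 (weathered basalt): t_2 = 9.04 × 0.15 / 9.420e-05 = 14394 d
Total t = Σ t_i = 17587 days = 48.15 years.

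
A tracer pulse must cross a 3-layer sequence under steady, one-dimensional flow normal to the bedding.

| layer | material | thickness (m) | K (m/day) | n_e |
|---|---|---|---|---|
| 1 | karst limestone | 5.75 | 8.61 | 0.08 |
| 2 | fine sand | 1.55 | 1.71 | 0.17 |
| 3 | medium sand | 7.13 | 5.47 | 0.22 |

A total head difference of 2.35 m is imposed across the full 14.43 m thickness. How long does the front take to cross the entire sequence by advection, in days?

2.81

With flow normal to the layers, continuity requires the same specific discharge q through every layer.
Σ(b_i/K_i) = 5.75/8.61 + 1.55/1.71 + 7.13/5.47 = 2.878 d.
q = Δh / Σ(b_i/K_i) = 2.35 / 2.878 = 0.8166 m/day.
In each layer the seepage velocity is v_i = q/n_i, so the layer transit time is t_i = b_i·n_i / q:
  layer 1 (karst limestone): t_1 = 5.75 × 0.08 / 0.8166 = 0.5633 d
  layer 2 (fine sand): t_2 = 1.55 × 0.17 / 0.8166 = 0.3227 d
  layer 3 (medium sand): t_3 = 7.13 × 0.22 / 0.8166 = 1.921 d
Total t = Σ t_i = 2.807 days.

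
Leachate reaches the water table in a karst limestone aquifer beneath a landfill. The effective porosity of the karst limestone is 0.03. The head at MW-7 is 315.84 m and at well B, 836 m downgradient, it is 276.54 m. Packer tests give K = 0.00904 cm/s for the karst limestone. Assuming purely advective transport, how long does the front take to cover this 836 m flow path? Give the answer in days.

Convert K: 0.00904 cm/s × 864 = 7.811 m/day.
Hydraulic gradient i = (315.84 − 276.54) / 836 = 39.3 / 836 = 0.04701.
Darcy flux q = K · i = 7.811 × 0.04701 = 0.3672 m/day.
Seepage velocity v = q / n_e = 0.3672 / 0.03 = 12.24 m/day.
Travel time t = L / v = 836 / 12.24 = 68.31 days.

68.3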